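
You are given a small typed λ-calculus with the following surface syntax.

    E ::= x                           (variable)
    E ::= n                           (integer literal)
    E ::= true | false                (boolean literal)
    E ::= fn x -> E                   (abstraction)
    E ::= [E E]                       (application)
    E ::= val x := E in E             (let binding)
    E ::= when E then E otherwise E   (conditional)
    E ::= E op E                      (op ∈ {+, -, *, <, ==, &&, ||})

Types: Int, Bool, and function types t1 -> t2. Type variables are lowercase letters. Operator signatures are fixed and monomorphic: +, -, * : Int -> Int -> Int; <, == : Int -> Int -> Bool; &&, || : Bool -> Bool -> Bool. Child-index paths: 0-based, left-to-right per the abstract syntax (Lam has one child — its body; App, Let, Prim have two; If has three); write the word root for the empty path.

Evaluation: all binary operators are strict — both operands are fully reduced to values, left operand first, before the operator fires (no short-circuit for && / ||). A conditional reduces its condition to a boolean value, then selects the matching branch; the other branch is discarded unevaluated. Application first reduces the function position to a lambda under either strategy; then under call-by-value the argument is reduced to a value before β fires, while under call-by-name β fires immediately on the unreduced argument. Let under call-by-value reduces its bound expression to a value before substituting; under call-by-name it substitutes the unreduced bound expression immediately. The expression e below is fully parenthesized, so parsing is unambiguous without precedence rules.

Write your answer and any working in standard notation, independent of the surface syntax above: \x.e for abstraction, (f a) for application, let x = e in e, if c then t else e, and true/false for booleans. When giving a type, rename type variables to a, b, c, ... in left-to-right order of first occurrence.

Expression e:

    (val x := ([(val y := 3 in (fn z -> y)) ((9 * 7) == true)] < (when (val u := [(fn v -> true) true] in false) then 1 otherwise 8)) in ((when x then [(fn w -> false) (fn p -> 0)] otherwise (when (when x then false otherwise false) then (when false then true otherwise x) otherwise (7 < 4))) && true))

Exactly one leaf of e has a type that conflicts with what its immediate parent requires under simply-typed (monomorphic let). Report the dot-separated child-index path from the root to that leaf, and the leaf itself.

Answer: 0.0.1.1 : true

Working:
let y : Int
y : Int
\z._ : a -> Int
  unify Int ~ Int
  unify Int ~ Int
  unify Int ~ Int
  unify Bool ~ Int
  FAIL: mismatch Bool ~ Int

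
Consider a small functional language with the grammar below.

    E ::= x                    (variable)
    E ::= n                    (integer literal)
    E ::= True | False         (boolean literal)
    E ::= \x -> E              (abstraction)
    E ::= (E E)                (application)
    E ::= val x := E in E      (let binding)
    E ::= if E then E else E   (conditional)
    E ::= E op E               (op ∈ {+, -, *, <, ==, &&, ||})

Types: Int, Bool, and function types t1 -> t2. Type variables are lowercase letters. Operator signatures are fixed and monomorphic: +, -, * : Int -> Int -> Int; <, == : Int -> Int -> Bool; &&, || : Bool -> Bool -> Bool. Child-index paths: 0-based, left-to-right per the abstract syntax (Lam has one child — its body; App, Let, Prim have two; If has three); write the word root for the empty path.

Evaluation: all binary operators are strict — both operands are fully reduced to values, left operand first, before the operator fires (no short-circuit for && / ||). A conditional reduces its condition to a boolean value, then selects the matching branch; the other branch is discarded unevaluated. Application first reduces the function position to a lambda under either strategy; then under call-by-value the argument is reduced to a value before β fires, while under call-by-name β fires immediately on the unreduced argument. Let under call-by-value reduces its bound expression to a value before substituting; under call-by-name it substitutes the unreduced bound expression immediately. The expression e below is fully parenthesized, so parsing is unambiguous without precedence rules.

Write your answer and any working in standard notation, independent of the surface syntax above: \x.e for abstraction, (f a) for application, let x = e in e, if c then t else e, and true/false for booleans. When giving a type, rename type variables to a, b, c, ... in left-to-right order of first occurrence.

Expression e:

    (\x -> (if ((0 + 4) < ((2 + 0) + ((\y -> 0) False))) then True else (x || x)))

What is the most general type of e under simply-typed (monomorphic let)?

Derivation:
  unify Int ~ Int
  unify Int ~ Int
  unify Int ~ Int
  unify Int ~ Int
  unify Int ~ Int
  unify Int ~ Int
\y._ : b -> Int
  unify b -> Int ~ Bool -> c
  unify b ~ Bool
  unify Int ~ c
_ _ : Int
  unify Int ~ Int
  unify Int ~ Int
  unify Bool ~ Bool
x : a
  unify a ~ Bool
x : Bool
  unify Bool ~ Bool
  unify Bool ~ Bool
\x._ : Bool -> Bool

Answer: Bool -> Bool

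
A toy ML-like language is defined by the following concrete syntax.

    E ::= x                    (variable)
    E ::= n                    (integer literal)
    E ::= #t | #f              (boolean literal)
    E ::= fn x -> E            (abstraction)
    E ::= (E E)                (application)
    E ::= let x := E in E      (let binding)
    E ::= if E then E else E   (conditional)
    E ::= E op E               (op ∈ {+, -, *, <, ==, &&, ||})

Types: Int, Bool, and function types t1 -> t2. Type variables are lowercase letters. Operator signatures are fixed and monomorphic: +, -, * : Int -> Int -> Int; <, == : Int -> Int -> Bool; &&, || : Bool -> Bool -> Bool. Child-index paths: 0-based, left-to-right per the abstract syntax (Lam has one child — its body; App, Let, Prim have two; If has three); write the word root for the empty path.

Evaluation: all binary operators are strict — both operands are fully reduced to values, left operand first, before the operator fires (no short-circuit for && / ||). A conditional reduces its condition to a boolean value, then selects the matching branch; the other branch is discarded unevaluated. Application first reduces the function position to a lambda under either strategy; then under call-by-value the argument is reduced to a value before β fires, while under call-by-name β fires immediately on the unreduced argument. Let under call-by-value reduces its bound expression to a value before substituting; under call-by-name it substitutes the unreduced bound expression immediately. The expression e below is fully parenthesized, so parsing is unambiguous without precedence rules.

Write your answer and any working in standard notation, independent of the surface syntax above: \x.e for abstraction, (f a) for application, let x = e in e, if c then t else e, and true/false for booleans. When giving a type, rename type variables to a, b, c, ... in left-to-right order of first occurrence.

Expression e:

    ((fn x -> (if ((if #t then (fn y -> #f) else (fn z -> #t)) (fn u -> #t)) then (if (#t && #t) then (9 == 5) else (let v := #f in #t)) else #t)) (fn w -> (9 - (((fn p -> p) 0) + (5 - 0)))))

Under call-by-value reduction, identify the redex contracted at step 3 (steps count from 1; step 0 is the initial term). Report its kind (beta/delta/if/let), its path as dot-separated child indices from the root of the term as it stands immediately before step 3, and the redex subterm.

Working:
step 0: ((\x.(if ((if true then (\y.false) else (\z.true)) (\u.true)) then (if (true && true) then (9 == 5) else (let v = false in true)) else true)) (\w.(9 - (((\p.p) 0) + (5 - 0)))))
step 1: [beta@root] (if ((if true then (\y.false) else (\z.true)) (\u.true)) then (if (true && true) then (9 == 5) else (let v = false in true)) else true)
step 2: [if@0.0] (if ((\y.false) (\u.true)) then (if (true && true) then (9 == 5) else (let v = false in true)) else true)
step 3: [beta@0] (if false then (if (true && true) then (9 == 5) else (let v = false in true)) else true)

Answer: beta at 0 : ((\y.false) (\u.true))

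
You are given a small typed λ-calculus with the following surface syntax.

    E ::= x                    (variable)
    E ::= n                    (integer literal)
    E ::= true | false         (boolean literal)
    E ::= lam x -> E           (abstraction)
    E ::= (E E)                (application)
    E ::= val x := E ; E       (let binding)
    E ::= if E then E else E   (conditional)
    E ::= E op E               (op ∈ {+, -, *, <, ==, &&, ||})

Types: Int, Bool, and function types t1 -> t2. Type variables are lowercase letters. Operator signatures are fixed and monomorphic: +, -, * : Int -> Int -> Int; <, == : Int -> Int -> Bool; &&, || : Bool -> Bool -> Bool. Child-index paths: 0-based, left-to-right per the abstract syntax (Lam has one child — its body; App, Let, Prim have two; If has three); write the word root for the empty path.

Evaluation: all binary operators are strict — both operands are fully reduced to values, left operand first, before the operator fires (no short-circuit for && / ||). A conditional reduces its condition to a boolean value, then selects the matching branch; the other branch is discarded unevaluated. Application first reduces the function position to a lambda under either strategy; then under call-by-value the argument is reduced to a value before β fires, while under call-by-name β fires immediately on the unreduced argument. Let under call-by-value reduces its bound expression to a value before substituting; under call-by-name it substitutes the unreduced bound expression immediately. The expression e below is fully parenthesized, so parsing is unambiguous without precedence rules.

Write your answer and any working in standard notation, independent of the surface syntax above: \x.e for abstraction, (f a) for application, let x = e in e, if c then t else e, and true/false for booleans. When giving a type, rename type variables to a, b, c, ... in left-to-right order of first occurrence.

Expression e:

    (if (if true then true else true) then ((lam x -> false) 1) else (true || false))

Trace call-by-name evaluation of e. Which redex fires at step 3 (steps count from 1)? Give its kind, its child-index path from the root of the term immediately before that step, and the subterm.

Answer: beta at root : ((\x.false) 1)

Trace:
step 0: (if (if true then true else true) then ((\x.false) 1) else (true || false))
step 1: [if@0] (if true then ((\x.false) 1) else (true || false))
step 2: [if@root] ((\x.false) 1)
step 3: [beta@root] false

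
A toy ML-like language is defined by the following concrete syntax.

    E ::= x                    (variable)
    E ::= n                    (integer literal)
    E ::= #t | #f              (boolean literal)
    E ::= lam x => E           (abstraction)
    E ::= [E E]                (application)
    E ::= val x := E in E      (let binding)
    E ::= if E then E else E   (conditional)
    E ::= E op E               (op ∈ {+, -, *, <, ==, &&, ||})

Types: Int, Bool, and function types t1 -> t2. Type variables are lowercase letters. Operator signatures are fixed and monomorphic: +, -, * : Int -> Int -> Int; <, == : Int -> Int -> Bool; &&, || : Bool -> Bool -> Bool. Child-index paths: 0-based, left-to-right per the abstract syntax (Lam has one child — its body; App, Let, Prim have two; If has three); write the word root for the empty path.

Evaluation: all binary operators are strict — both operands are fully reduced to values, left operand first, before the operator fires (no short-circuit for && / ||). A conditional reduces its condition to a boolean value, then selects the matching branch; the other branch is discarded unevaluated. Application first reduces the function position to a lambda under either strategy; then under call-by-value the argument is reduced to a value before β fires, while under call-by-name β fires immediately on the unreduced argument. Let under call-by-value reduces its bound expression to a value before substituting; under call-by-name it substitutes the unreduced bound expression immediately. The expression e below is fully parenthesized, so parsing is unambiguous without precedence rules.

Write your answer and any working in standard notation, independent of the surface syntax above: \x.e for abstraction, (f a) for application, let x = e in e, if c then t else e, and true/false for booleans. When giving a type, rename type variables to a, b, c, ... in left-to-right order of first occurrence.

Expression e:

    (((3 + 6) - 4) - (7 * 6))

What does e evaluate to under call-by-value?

Answer: -37

Working:
step 0: (((3 + 6) - 4) - (7 * 6))
step 1: [delta@0.0] ((9 - 4) - (7 * 6))
step 2: [delta@0] (5 - (7 * 6))
step 3: [delta@1] (5 - 42)
step 4: [delta@root] -37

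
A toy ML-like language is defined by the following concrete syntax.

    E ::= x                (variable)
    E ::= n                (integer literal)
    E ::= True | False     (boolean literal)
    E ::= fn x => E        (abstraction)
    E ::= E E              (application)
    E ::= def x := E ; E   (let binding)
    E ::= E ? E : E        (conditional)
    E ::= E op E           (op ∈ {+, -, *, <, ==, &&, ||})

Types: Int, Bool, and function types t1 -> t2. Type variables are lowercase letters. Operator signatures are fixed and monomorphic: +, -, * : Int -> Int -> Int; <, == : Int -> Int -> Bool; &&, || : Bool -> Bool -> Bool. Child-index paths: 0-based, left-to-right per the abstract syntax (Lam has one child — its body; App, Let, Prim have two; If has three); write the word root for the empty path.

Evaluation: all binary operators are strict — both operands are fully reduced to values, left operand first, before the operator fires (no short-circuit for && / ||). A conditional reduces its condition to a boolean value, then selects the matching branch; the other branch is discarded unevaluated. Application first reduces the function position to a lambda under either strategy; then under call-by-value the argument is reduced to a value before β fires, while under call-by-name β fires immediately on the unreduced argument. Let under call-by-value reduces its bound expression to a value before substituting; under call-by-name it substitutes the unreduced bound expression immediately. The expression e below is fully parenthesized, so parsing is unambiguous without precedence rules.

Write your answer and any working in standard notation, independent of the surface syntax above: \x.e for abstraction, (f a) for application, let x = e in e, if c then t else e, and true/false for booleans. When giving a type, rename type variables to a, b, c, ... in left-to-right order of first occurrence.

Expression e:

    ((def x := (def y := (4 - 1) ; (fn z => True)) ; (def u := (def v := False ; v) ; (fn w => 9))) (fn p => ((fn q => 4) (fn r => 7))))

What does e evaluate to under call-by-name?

Answer: 9

Working:
step 0: ((let x = (let y = (4 - 1) in (\z.true)) in (let u = (let v = false in v) in (\w.9))) (\p.((\q.4) (\r.7))))
step 1: [let@0] ((let u = (let v = false in v) in (\w.9)) (\p.((\q.4) (\r.7))))
step 2: [let@0] ((\w.9) (\p.((\q.4) (\r.7))))
step 3: [beta@root] 9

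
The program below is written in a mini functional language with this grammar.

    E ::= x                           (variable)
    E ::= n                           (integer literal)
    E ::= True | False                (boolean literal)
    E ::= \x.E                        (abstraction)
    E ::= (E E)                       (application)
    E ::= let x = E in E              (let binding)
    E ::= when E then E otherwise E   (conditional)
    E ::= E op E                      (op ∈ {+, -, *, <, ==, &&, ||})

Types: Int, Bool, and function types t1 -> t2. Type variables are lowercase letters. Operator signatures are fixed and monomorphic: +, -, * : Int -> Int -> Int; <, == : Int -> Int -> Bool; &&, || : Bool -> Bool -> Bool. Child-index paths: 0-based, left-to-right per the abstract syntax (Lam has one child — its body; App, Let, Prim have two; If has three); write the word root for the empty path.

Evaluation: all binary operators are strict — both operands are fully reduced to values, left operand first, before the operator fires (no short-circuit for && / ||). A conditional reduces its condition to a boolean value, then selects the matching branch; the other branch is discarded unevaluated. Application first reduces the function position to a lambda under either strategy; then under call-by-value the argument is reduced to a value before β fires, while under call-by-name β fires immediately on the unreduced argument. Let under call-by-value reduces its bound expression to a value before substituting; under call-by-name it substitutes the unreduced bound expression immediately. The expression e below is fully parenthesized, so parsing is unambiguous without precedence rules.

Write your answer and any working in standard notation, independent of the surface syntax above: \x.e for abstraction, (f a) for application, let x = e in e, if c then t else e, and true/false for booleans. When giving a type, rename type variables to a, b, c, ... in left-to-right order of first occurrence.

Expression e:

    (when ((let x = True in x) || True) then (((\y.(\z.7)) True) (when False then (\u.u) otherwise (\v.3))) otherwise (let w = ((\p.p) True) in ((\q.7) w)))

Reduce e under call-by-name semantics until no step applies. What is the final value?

Answer: 7

Derivation:
step 0: (if ((let x = true in x) || true) then (((\y.(\z.7)) true) (if false then (\u.u) else (\v.3))) else (let w = ((\p.p) true) in ((\q.7) w)))
step 1: [let@0.0] (if (true || true) then (((\y.(\z.7)) true) (if false then (\u.u) else (\v.3))) else (let w = ((\p.p) true) in ((\q.7) w)))
step 2: [delta@0] (if true then (((\y.(\z.7)) true) (if false then (\u.u) else (\v.3))) else (let w = ((\p.p) true) in ((\q.7) w)))
step 3: [if@root] (((\y.(\z.7)) true) (if false then (\u.u) else (\v.3)))
step 4: [beta@0] ((\z.7) (if false then (\u.u) else (\v.3)))
step 5: [beta@root] 7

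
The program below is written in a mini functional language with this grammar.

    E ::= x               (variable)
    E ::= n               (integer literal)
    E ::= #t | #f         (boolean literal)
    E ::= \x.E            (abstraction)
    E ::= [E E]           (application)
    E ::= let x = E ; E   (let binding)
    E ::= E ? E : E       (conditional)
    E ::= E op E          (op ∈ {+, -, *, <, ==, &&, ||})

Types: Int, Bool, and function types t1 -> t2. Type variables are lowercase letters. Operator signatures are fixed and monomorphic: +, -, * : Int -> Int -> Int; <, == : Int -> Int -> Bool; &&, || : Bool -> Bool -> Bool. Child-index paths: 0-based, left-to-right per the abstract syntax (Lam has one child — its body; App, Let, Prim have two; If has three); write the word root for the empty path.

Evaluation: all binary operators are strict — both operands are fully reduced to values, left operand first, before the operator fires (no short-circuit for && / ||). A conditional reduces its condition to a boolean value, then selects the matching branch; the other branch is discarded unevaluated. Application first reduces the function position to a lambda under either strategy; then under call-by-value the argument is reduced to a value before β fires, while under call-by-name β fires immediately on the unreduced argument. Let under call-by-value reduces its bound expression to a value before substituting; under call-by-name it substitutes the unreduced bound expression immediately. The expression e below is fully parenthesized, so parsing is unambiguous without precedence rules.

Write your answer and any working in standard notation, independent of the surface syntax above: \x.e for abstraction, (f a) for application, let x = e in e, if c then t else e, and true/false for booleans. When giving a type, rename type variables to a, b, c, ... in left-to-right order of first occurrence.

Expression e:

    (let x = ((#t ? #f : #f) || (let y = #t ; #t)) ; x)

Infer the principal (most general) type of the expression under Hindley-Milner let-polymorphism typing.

Derivation:
  unify Bool ~ Bool
  unify Bool ~ Bool
  unify Bool ~ Bool
let y : Bool
  unify Bool ~ Bool
let x : Bool
x : Bool

Answer: Bool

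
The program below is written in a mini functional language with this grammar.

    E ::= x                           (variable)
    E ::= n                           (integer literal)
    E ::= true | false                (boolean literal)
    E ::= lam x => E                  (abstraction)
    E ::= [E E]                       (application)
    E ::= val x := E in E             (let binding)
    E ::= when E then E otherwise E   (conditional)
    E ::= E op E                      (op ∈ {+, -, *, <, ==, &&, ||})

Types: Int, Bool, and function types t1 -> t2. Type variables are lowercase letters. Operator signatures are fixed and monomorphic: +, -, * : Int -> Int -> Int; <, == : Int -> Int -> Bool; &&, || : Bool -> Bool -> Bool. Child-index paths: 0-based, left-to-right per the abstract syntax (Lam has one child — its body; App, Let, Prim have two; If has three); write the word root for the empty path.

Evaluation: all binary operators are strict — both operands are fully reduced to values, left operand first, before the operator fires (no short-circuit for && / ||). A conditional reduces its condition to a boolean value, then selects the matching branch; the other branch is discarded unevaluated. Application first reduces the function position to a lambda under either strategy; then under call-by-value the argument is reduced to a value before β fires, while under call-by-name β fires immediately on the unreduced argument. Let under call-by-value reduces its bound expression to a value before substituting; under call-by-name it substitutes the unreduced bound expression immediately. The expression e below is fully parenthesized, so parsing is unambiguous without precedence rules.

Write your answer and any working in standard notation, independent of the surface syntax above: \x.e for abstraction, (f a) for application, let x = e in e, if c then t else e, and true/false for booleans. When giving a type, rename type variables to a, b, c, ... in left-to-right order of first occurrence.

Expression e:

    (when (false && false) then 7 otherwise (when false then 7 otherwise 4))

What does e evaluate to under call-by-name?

Answer: 4

Working:
step 0: (if (false && false) then 7 else (if false then 7 else 4))
step 1: [delta@0] (if false then 7 else (if false then 7 else 4))
step 2: [if@root] (if false then 7 else 4)
step 3: [if@root] 4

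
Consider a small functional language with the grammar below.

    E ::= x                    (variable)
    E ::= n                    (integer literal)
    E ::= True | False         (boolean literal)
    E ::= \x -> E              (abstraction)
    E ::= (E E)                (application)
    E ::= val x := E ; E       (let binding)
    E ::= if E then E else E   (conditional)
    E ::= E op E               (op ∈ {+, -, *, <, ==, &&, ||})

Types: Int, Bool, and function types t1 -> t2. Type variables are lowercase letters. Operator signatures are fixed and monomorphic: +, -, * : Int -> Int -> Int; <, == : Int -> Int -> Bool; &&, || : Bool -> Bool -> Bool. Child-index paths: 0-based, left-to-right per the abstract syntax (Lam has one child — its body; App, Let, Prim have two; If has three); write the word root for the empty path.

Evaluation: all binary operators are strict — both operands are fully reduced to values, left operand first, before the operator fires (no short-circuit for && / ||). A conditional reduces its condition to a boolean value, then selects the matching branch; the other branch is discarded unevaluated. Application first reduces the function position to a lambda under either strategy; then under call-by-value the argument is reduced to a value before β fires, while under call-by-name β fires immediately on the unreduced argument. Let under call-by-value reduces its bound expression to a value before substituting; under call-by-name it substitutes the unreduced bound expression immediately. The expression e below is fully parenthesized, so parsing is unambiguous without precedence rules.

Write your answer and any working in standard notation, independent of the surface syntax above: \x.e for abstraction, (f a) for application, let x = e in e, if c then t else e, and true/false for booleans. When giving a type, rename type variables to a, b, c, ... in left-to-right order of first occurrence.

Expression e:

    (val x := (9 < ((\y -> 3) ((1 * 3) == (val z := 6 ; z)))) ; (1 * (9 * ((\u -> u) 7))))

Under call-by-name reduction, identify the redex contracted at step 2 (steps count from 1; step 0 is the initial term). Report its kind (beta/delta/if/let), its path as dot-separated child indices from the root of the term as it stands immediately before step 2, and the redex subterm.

Answer: beta at 1.1 : ((\u.u) 7)

Derivation:
step 0: (let x = (9 < ((\y.3) ((1 * 3) == (let z = 6 in z)))) in (1 * (9 * ((\u.u) 7))))
step 1: [let@root] (1 * (9 * ((\u.u) 7)))
step 2: [beta@1.1] (1 * (9 * 7))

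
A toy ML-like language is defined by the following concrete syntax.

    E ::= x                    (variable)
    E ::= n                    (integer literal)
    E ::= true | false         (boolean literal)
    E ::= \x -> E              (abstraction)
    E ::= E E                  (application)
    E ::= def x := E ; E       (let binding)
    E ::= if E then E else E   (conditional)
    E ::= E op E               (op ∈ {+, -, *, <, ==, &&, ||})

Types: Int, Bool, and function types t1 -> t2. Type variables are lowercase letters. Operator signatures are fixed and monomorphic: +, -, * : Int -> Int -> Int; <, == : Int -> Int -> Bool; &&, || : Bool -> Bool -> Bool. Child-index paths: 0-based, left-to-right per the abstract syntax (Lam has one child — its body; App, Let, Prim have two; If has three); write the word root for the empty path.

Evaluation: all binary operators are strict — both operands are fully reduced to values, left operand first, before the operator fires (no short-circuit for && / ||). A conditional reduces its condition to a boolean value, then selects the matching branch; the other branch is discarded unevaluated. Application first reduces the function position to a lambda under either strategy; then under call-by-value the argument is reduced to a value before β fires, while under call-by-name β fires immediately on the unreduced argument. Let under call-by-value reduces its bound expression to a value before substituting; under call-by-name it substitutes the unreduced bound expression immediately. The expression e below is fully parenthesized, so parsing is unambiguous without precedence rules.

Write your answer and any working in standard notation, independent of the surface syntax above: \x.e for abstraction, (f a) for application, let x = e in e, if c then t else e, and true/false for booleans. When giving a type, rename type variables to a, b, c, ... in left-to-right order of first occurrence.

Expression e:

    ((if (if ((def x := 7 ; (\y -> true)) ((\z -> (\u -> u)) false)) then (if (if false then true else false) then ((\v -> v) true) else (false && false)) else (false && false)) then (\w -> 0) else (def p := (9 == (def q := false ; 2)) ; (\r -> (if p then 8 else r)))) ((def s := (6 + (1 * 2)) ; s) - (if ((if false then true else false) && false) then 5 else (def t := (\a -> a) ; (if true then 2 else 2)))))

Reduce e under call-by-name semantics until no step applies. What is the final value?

Answer: 6

Working:
step 0: ((if (if ((let x = 7 in (\y.true)) ((\z.(\u.u)) false)) then (if (if false then true else false) then ((\v.v) true) else (false && false)) else (false && false)) then (\w.0) else (let p = (9 == (let q = false in 2)) in (\r.(if p then 8 else r)))) ((let s = (6 + (1 * 2)) in s) - (if ((if false then true else false) && false) then 5 else (let t = (\a.a) in (if true then 2 else 2)))))
step 1: [let@0.0.0.0] ((if (if ((\y.true) ((\z.(\u.u)) false)) then (if (if false then true else false) then ((\v.v) true) else (false && false)) else (false && false)) then (\w.0) else (let p = (9 == (let q = false in 2)) in (\r.(if p then 8 else r)))) ((let s = (6 + (1 * 2)) in s) - (if ((if false then true else false) && false) then 5 else (let t = (\a.a) in (if true then 2 else 2)))))
step 2: [beta@0.0.0] ((if (if true then (if (if false then true else false) then ((\v.v) true) else (false && false)) else (false && false)) then (\w.0) else (let p = (9 == (let q = false in 2)) in (\r.(if p then 8 else r)))) ((let s = (6 + (1 * 2)) in s) - (if ((if false then true else false) && false) then 5 else (let t = (\a.a) in (if true then 2 else 2)))))
step 3: [if@0.0] ((if (if (if false then true else false) then ((\v.v) true) else (false && false)) then (\w.0) else (let p = (9 == (let q = false in 2)) in (\r.(if p then 8 else r)))) ((let s = (6 + (1 * 2)) in s) - (if ((if false then true else false) && false) then 5 else (let t = (\a.a) in (if true then 2 else 2)))))
step 4: [if@0.0.0] ((if (if false then ((\v.v) true) else (false && false)) then (\w.0) else (let p = (9 == (let q = false in 2)) in (\r.(if p then 8 else r)))) ((let s = (6 + (1 * 2)) in s) - (if ((if false then true else false) && false) then 5 else (let t = (\a.a) in (if true then 2 else 2)))))
step 5: [if@0.0] ((if (false && false) then (\w.0) else (let p = (9 == (let q = false in 2)) in (\r.(if p then 8 else r)))) ((let s = (6 + (1 * 2)) in s) - (if ((if false then true else false) && false) then 5 else (let t = (\a.a) in (if true then 2 else 2)))))
step 6: [delta@0.0] ((if false then (\w.0) else (let p = (9 == (let q = false in 2)) in (\r.(if p then 8 else r)))) ((let s = (6 + (1 * 2)) in s) - (if ((if false then true else false) && false) then 5 else (let t = (\a.a) in (if true then 2 else 2)))))
step 7: [if@0] ((let p = (9 == (let q = false in 2)) in (\r.(if p then 8 else r))) ((let s = (6 + (1 * 2)) in s) - (if ((if false then true else false) && false) then 5 else (let t = (\a.a) in (if true then 2 else 2)))))
step 8: [let@0] ((\r.(if (9 == (let q = false in 2)) then 8 else r)) ((let s = (6 + (1 * 2)) in s) - (if ((if false then true else false) && false) then 5 else (let t = (\a.a) in (if true then 2 else 2)))))
step 9: [beta@root] (if (9 == (let q = false in 2)) then 8 else ((let s = (6 + (1 * 2)) in s) - (if ((if false then true else false) && false) then 5 else (let t = (\a.a) in (if true then 2 else 2)))))
step 10: [let@0.1] (if (9 == 2) then 8 else ((let s = (6 + (1 * 2)) in s) - (if ((if false then true else false) && false) then 5 else (let t = (\a.a) in (if true then 2 else 2)))))
step 11: [delta@0] (if false then 8 else ((let s = (6 + (1 * 2)) in s) - (if ((if false then true else false) && false) then 5 else (let t = (\a.a) in (if true then 2 else 2)))))
step 12: [if@root] ((let s = (6 + (1 * 2)) in s) - (if ((if false then true else false) && false) then 5 else (let t = (\a.a) in (if true then 2 else 2))))
step 13: [let@0] ((6 + (1 * 2)) - (if ((if false then true else false) && false) then 5 else (let t = (\a.a) in (if true then 2 else 2))))
step 14: [delta@0.1] ((6 + 2) - (if ((if false then true else false) && false) then 5 else (let t = (\a.a) in (if true then 2 else 2))))
step 15: [delta@0] (8 - (if ((if false then true else false) && false) then 5 else (let t = (\a.a) in (if true then 2 else 2))))
step 16: [if@1.0.0] (8 - (if (false && false) then 5 else (let t = (\a.a) in (if true then 2 else 2))))
step 17: [delta@1.0] (8 - (if false then 5 else (let t = (\a.a) in (if true then 2 else 2))))
step 18: [if@1] (8 - (let t = (\a.a) in (if true then 2 else 2)))
step 19: [let@1] (8 - (if true then 2 else 2))
step 20: [if@1] (8 - 2)
step 21: [delta@root] 6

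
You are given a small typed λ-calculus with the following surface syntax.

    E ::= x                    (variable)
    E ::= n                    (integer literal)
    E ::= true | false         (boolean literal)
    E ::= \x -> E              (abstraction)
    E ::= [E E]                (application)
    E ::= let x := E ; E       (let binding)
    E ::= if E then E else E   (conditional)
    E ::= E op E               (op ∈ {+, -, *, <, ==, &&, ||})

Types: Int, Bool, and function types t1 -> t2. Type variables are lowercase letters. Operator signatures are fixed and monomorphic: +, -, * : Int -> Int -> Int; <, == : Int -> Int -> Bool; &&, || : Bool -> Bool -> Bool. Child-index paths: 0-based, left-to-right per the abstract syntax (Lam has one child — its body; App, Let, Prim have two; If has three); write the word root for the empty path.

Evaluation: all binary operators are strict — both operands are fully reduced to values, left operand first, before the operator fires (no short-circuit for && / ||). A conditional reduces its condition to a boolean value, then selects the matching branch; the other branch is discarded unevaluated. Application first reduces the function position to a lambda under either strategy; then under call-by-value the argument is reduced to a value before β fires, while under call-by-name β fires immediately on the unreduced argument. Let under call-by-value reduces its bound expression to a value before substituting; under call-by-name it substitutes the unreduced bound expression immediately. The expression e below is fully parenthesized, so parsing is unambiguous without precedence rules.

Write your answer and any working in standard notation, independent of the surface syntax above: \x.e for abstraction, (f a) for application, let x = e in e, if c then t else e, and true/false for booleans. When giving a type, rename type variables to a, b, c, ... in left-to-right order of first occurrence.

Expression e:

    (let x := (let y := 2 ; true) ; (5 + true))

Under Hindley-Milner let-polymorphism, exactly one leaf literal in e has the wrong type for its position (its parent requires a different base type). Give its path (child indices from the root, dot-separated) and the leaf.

Working:
let y : Int
let x : Bool
  unify Int ~ Int
  unify Bool ~ Int
  FAIL: mismatch Bool ~ Int

Answer: 1.1 : true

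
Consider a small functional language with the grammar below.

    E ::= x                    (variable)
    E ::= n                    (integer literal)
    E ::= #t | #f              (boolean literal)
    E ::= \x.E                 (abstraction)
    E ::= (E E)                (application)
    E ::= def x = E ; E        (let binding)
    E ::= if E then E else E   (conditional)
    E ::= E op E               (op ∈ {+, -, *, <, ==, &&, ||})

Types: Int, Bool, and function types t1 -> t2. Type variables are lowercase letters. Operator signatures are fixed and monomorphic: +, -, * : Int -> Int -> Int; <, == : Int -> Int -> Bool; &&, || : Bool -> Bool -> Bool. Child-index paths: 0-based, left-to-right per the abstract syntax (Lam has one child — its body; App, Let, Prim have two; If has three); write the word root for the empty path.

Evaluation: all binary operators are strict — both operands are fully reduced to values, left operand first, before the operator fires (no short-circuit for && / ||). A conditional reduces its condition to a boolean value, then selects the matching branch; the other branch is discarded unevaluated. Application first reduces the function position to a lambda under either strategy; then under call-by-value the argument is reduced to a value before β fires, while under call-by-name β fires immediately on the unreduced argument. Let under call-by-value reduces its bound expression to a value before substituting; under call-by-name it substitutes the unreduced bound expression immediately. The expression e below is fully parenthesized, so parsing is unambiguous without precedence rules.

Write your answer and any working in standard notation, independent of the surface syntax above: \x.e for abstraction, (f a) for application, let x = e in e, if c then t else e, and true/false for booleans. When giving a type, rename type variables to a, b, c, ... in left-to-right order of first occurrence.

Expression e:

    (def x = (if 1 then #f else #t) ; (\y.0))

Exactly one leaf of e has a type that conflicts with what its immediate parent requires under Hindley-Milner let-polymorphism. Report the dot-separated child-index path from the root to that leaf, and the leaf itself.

Answer: 0.0 : 1

Trace:
  unify Int ~ Bool
  FAIL: mismatch Int ~ Bool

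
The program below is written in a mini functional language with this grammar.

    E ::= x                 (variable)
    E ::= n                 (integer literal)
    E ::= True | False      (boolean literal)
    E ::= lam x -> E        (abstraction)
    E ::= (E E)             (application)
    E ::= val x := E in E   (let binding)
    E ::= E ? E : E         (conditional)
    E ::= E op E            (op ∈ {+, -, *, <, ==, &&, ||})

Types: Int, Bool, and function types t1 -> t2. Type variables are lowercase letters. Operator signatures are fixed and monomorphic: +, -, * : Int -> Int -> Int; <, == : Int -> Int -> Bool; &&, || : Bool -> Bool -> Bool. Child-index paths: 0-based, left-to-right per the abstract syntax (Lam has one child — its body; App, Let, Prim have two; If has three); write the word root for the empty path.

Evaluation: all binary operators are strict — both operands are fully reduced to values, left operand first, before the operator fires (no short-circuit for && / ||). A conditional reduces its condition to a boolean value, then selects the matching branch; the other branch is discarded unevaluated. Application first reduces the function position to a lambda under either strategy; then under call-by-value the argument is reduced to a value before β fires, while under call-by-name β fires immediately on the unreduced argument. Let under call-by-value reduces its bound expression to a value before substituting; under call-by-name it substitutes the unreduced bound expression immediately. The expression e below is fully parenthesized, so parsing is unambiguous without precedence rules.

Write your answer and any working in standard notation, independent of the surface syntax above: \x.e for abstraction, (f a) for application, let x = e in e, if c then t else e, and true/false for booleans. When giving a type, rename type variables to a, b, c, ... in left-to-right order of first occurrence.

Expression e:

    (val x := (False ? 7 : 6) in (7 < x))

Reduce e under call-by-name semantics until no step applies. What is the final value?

Answer: false

Derivation:
step 0: (let x = (if false then 7 else 6) in (7 < x))
step 1: [let@root] (7 < (if false then 7 else 6))
step 2: [if@1] (7 < 6)
step 3: [delta@root] false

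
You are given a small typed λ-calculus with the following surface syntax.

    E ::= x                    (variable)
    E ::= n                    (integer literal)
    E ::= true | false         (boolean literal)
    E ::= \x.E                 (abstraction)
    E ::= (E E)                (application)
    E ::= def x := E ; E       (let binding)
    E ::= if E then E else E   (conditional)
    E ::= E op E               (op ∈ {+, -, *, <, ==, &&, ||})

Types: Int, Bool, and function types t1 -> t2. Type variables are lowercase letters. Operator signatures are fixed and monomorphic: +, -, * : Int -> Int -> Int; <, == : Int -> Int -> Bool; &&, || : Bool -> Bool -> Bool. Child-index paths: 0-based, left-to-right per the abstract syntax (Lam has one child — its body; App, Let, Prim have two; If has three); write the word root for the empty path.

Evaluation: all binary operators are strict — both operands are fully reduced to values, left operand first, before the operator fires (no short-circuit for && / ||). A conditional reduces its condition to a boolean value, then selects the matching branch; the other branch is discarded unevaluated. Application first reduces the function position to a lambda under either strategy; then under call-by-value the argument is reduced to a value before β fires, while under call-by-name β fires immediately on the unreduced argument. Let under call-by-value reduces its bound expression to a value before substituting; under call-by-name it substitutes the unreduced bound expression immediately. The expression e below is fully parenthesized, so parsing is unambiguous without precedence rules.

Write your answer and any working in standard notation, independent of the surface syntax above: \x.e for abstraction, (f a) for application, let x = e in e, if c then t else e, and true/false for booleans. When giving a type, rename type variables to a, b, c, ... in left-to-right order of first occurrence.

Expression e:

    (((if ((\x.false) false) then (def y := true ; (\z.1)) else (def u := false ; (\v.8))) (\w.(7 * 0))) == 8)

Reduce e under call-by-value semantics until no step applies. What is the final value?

Trace:
step 0: (((if ((\x.false) false) then (let y = true in (\z.1)) else (let u = false in (\v.8))) (\w.(7 * 0))) == 8)
step 1: [beta@0.0.0] (((if false then (let y = true in (\z.1)) else (let u = false in (\v.8))) (\w.(7 * 0))) == 8)
step 2: [if@0.0] (((let u = false in (\v.8)) (\w.(7 * 0))) == 8)
step 3: [let@0.0] (((\v.8) (\w.(7 * 0))) == 8)
step 4: [beta@0] (8 == 8)
step 5: [delta@root] true

Answer: true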